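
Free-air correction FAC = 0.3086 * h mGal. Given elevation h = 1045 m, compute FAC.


FAC = 0.3086 * h
= 0.3086 * 1045
= 322.487 mGal

322.487


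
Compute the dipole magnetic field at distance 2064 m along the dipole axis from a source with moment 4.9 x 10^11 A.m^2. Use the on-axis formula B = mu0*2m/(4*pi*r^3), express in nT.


m = 4.9 x 10^11 = 490000000000 A.m^2
2m = 980000000000 A.m^2
r^3 = 2064^3 = 8792838144
B = (4pi*10^-7) * 980000000000 / (4*pi * 8792838144) * 1e9
= 1231504.320207 / 110494062869.58 * 1e9
= 11145.4343 nT

11145.4343


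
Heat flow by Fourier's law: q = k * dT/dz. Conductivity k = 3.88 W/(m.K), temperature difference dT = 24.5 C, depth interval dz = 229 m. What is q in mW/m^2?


q = k * dT / dz * 1000
= 3.88 * 24.5 / 229 * 1000
= 0.415109 * 1000
= 415.1092 mW/m^2

415.1092


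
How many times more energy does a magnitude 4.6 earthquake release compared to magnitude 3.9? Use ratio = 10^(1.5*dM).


M2 - M1 = 4.6 - 3.9 = 0.7
1.5 * 0.7 = 1.05
ratio = 10^1.05 = 11.22

11.22


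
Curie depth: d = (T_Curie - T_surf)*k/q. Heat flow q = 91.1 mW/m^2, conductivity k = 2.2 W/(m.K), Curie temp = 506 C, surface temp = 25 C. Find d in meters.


T_Curie - T_surf = 506 - 25 = 481 C
Convert q to W/m^2: 91.1 mW/m^2 = 0.0911 W/m^2
d = 481 * 2.2 / 0.0911 = 11615.81 m

11615.81


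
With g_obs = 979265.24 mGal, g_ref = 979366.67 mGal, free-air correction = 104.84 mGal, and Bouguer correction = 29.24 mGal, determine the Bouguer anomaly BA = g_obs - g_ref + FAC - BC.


BA = g_obs - g_ref + FAC - BC
= 979265.24 - 979366.67 + 104.84 - 29.24
= -25.83 mGal

-25.83


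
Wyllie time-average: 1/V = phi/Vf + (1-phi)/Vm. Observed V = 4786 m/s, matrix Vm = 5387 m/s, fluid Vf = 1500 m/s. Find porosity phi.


1/V - 1/Vm = 1/4786 - 1/5387 = 2.331e-05
1/Vf - 1/Vm = 1/1500 - 1/5387 = 0.00048103
phi = 2.331e-05 / 0.00048103 = 0.0485

0.0485


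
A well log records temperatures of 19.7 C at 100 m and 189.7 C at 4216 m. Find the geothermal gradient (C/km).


dT = 189.7 - 19.7 = 170.0 C
dz = 4216 - 100 = 4116 m
gradient = dT/dz * 1000 = 170.0/4116 * 1000 = 41.3022 C/km

41.3022


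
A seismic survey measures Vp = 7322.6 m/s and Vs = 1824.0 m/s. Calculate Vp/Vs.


Vp/Vs = 7322.6 / 1824.0
= 4.0146

4.0146


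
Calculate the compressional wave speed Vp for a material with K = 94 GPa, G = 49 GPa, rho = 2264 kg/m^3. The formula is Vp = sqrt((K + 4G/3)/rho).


First compute the effective modulus:
K + 4G/3 = 94e9 + 4*49e9/3 = 159333333333.33 Pa
Then divide by density:
159333333333.33 / 2264 = 70376914.0165 Pa/(kg/m^3)
Take the square root:
Vp = sqrt(70376914.0165) = 8389.09 m/s

8389.09


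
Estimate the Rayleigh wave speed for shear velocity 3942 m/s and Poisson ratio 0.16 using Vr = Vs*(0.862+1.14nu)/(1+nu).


Numerator factor = 0.862 + 1.14*0.16 = 1.0444
Denominator = 1 + 0.16 = 1.16
Vr = 3942 * 1.0444 / 1.16 = 3549.16 m/s

3549.16


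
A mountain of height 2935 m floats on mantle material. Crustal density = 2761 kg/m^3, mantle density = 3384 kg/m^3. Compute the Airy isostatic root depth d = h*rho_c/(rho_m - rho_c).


rho_m - rho_c = 3384 - 2761 = 623
d = 2935 * 2761 / 623
= 8103535 / 623
= 13007.28 m

13007.28


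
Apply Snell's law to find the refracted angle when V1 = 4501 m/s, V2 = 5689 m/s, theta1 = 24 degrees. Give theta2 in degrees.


sin(theta1) = sin(24 deg) = 0.406737
sin(theta2) = V2/V1 * sin(theta1) = 5689/4501 * 0.406737 = 0.514091
theta2 = arcsin(0.514091) = 30.9367 degrees

30.9367


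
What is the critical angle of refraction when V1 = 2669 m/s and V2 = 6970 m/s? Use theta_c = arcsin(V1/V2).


V1/V2 = 2669/6970 = 0.382927
theta_c = arcsin(0.382927) = 22.5151 degrees

22.5151


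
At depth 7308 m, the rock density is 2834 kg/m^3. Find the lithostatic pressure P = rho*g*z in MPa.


P = rho * g * z / 1e6
= 2834 * 9.81 * 7308 / 1e6
= 203173654.32 / 1e6
= 203.1737 MPa

203.1737


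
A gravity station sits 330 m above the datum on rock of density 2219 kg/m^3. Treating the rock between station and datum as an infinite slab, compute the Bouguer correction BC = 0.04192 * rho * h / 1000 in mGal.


BC = 0.04192 * rho * h / 1000
= 0.04192 * 2219 * 330 / 1000
= 30.6968 mGal

30.6968


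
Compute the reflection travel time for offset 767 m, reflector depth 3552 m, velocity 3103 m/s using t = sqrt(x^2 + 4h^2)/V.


x^2 + 4h^2 = 767^2 + 4*3552^2 = 588289 + 50466816 = 51055105
sqrt(51055105) = 7145.2855
t = 7145.2855 / 3103 = 2.3027 s

2.3027


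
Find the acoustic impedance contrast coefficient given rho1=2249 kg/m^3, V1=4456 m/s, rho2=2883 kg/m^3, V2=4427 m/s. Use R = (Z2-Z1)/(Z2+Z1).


Z1 = 2249 * 4456 = 10021544
Z2 = 2883 * 4427 = 12763041
R = (12763041 - 10021544) / (12763041 + 10021544) = 2741497 / 22784585 = 0.1203

0.1203


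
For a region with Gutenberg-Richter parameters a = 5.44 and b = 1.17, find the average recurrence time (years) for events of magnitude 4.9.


log10(N) = 5.44 - 1.17*4.9 = -0.293
N = 10^-0.293 = 0.509331
T = 1/N = 1/0.509331 = 1.9634 years

1.9634


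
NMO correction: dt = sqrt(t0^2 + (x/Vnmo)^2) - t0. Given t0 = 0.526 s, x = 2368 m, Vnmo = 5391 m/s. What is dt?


x/Vnmo = 2368/5391 = 0.439251
(x/Vnmo)^2 = 0.192941
t0^2 = 0.276676
sqrt(0.276676 + 0.192941) = 0.685286
dt = 0.685286 - 0.526 = 0.159286

0.159286


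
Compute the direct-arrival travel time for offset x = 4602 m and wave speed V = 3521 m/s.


t = x / V
= 4602 / 3521
= 1.307 s

1.307


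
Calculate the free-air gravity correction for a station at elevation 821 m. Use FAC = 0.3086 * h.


FAC = 0.3086 * h
= 0.3086 * 821
= 253.3606 mGal

253.3606


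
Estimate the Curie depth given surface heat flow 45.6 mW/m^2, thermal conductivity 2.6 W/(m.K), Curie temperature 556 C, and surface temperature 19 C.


T_Curie - T_surf = 556 - 19 = 537 C
Convert q to W/m^2: 45.6 mW/m^2 = 0.0456 W/m^2
d = 537 * 2.6 / 0.0456 = 30618.42 m

30618.42


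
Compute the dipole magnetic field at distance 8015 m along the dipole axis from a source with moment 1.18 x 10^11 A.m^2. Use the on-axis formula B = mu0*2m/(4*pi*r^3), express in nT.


m = 1.18 x 10^11 = 118000000000 A.m^2
2m = 236000000000 A.m^2
r^3 = 8015^3 = 514885403375
B = (4pi*10^-7) * 236000000000 / (4*pi * 514885403375) * 1e9
= 296566.346499 / 6470240802734.07 * 1e9
= 45.8354 nT

45.8354


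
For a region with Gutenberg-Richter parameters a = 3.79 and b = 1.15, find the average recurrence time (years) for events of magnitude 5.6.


log10(N) = 3.79 - 1.15*5.6 = -2.65
N = 10^-2.65 = 0.002239
T = 1/N = 1/0.002239 = 446.6836 years

446.6836


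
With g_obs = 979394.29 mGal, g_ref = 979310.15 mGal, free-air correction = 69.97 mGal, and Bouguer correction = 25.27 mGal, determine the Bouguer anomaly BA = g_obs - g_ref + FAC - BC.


BA = g_obs - g_ref + FAC - BC
= 979394.29 - 979310.15 + 69.97 - 25.27
= 128.84 mGal

128.84


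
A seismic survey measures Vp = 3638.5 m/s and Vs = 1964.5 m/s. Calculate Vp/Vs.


Vp/Vs = 3638.5 / 1964.5
= 1.8521

1.8521


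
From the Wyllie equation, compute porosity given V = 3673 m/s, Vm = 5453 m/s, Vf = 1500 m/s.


1/V - 1/Vm = 1/3673 - 1/5453 = 8.887e-05
1/Vf - 1/Vm = 1/1500 - 1/5453 = 0.00048328
phi = 8.887e-05 / 0.00048328 = 0.1839

0.1839


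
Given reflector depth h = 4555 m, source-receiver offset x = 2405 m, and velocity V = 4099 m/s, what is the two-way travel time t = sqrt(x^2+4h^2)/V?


x^2 + 4h^2 = 2405^2 + 4*4555^2 = 5784025 + 82992100 = 88776125
sqrt(88776125) = 9422.1083
t = 9422.1083 / 4099 = 2.2986 s

2.2986


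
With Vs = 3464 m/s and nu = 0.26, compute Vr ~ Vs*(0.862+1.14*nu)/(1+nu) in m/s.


Numerator factor = 0.862 + 1.14*0.26 = 1.1584
Denominator = 1 + 0.26 = 1.26
Vr = 3464 * 1.1584 / 1.26 = 3184.68 m/s

3184.68


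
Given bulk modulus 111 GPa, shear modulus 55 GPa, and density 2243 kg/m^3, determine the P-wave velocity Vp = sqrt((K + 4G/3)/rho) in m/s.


First compute the effective modulus:
K + 4G/3 = 111e9 + 4*55e9/3 = 184333333333.33 Pa
Then divide by density:
184333333333.33 / 2243 = 82181602.0211 Pa/(kg/m^3)
Take the square root:
Vp = sqrt(82181602.0211) = 9065.41 m/s

9065.41


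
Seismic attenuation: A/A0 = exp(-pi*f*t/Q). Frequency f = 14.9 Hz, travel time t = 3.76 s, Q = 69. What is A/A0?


pi*f*t/Q = pi*14.9*3.76/69 = 2.550791
A/A0 = exp(-2.550791) = 0.07802

0.07802


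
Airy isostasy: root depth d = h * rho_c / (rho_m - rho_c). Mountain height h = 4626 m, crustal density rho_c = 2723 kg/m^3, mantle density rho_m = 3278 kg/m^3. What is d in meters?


rho_m - rho_c = 3278 - 2723 = 555
d = 4626 * 2723 / 555
= 12596598 / 555
= 22696.57 m

22696.57


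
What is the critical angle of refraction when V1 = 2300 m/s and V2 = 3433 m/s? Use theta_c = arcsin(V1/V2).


V1/V2 = 2300/3433 = 0.669968
theta_c = arcsin(0.669968) = 42.0646 degrees

42.0646


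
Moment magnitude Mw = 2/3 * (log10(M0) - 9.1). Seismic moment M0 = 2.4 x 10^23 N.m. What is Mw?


log10(M0) = log10(2.4 x 10^23) = 23.3802
Mw = 2/3 * (23.3802 - 9.1)
= 2/3 * 14.2802
= 9.52

9.52


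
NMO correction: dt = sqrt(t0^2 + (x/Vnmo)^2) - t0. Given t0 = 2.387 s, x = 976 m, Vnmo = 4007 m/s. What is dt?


x/Vnmo = 976/4007 = 0.243574
(x/Vnmo)^2 = 0.059328
t0^2 = 5.697769
sqrt(5.697769 + 0.059328) = 2.399395
dt = 2.399395 - 2.387 = 0.012395

0.012395


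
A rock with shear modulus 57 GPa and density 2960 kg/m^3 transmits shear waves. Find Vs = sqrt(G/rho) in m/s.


Convert G to Pa: G = 57e9 Pa
Compute G/rho = 57e9 / 2960 = 19256756.7568
Vs = sqrt(19256756.7568) = 4388.25 m/s

4388.25


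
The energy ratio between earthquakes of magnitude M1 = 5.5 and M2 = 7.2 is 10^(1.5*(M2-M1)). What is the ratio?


M2 - M1 = 7.2 - 5.5 = 1.7
1.5 * 1.7 = 2.55
ratio = 10^2.55 = 354.81

354.81


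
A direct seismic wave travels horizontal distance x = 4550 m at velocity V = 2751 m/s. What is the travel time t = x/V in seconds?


t = x / V
= 4550 / 2751
= 1.6539 s

1.6539


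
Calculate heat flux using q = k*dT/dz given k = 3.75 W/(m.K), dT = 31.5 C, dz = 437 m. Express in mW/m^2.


q = k * dT / dz * 1000
= 3.75 * 31.5 / 437 * 1000
= 0.270309 * 1000
= 270.3089 mW/m^2

270.3089


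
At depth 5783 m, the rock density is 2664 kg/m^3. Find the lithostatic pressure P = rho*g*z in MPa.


P = rho * g * z / 1e6
= 2664 * 9.81 * 5783 / 1e6
= 151131996.72 / 1e6
= 151.132 MPa

151.132


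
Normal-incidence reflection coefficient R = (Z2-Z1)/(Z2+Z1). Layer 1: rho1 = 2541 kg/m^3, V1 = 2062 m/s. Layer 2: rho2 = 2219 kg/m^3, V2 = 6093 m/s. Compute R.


Z1 = 2541 * 2062 = 5239542
Z2 = 2219 * 6093 = 13520367
R = (13520367 - 5239542) / (13520367 + 5239542) = 8280825 / 18759909 = 0.4414

0.4414


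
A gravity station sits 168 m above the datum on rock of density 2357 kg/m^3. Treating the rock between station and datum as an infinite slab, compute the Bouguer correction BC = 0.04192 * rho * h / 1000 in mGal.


BC = 0.04192 * rho * h / 1000
= 0.04192 * 2357 * 168 / 1000
= 16.5993 mGal

16.5993


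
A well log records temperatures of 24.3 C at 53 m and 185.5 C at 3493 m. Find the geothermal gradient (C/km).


dT = 185.5 - 24.3 = 161.2 C
dz = 3493 - 53 = 3440 m
gradient = dT/dz * 1000 = 161.2/3440 * 1000 = 46.8605 C/km

46.8605


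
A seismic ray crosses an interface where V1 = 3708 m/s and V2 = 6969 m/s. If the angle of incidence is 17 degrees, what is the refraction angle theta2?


sin(theta1) = sin(17 deg) = 0.292372
sin(theta2) = V2/V1 * sin(theta1) = 6969/3708 * 0.292372 = 0.549498
theta2 = arcsin(0.549498) = 33.3326 degrees

33.3326


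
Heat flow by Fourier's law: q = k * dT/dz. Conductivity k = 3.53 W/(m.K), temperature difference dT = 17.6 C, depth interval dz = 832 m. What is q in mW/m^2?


q = k * dT / dz * 1000
= 3.53 * 17.6 / 832 * 1000
= 0.074673 * 1000
= 74.6731 mW/m^2

74.6731


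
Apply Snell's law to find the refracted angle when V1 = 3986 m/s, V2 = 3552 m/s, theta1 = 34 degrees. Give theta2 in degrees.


sin(theta1) = sin(34 deg) = 0.559193
sin(theta2) = V2/V1 * sin(theta1) = 3552/3986 * 0.559193 = 0.498307
theta2 = arcsin(0.498307) = 29.8881 degrees

29.8881


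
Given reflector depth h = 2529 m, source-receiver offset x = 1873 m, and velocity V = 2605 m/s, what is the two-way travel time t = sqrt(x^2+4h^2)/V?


x^2 + 4h^2 = 1873^2 + 4*2529^2 = 3508129 + 25583364 = 29091493
sqrt(29091493) = 5393.653
t = 5393.653 / 2605 = 2.0705 s

2.0705


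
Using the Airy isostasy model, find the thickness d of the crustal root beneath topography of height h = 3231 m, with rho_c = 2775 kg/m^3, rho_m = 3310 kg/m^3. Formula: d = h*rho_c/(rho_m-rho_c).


rho_m - rho_c = 3310 - 2775 = 535
d = 3231 * 2775 / 535
= 8966025 / 535
= 16758.93 m

16758.93


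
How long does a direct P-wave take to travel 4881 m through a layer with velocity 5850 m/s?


t = x / V
= 4881 / 5850
= 0.8344 s

0.8344


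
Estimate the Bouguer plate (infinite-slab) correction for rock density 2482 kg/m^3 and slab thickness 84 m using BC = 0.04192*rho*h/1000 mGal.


BC = 0.04192 * rho * h / 1000
= 0.04192 * 2482 * 84 / 1000
= 8.7398 mGal

8.7398


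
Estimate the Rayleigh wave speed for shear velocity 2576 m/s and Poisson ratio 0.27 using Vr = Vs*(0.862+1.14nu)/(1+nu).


Numerator factor = 0.862 + 1.14*0.27 = 1.1698
Denominator = 1 + 0.27 = 1.27
Vr = 2576 * 1.1698 / 1.27 = 2372.76 m/s

2372.76


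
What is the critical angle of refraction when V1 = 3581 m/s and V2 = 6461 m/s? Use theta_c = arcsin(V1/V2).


V1/V2 = 3581/6461 = 0.554249
theta_c = arcsin(0.554249) = 33.659 degrees

33.659


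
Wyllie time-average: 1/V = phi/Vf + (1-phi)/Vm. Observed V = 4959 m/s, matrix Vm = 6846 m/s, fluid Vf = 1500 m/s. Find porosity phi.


1/V - 1/Vm = 1/4959 - 1/6846 = 5.558e-05
1/Vf - 1/Vm = 1/1500 - 1/6846 = 0.0005206
phi = 5.558e-05 / 0.0005206 = 0.1068

0.1068


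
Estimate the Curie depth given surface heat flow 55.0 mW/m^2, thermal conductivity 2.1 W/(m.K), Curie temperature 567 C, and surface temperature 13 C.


T_Curie - T_surf = 567 - 13 = 554 C
Convert q to W/m^2: 55.0 mW/m^2 = 0.055 W/m^2
d = 554 * 2.1 / 0.055 = 21152.73 m

21152.73


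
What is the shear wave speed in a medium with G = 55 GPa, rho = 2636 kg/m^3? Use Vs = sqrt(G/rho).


Convert G to Pa: G = 55e9 Pa
Compute G/rho = 55e9 / 2636 = 20864946.8892
Vs = sqrt(20864946.8892) = 4567.82 m/s

4567.82


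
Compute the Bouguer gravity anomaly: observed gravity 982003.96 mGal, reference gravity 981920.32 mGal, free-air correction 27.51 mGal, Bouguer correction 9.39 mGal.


BA = g_obs - g_ref + FAC - BC
= 982003.96 - 981920.32 + 27.51 - 9.39
= 101.76 mGal

101.76


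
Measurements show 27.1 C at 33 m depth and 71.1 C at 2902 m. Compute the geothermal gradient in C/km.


dT = 71.1 - 27.1 = 44.0 C
dz = 2902 - 33 = 2869 m
gradient = dT/dz * 1000 = 44.0/2869 * 1000 = 15.3364 C/km

15.3364


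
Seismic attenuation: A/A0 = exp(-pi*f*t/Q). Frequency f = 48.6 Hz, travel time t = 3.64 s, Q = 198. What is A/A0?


pi*f*t/Q = pi*48.6*3.64/198 = 2.80687
A/A0 = exp(-2.80687) = 0.060394

0.060394


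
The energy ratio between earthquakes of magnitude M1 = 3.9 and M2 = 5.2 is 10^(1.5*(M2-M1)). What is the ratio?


M2 - M1 = 5.2 - 3.9 = 1.3
1.5 * 1.3 = 1.95
ratio = 10^1.95 = 89.13

89.13


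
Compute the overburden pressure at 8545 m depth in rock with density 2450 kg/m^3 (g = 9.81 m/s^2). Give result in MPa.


P = rho * g * z / 1e6
= 2450 * 9.81 * 8545 / 1e6
= 205374802.5 / 1e6
= 205.3748 MPa

205.3748


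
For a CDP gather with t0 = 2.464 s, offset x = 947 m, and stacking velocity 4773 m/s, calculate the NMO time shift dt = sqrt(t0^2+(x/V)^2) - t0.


x/Vnmo = 947/4773 = 0.198408
(x/Vnmo)^2 = 0.039366
t0^2 = 6.071296
sqrt(6.071296 + 0.039366) = 2.471975
dt = 2.471975 - 2.464 = 0.007975

0.007975


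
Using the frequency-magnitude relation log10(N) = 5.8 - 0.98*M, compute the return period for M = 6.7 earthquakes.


log10(N) = 5.8 - 0.98*6.7 = -0.766
N = 10^-0.766 = 0.171396
T = 1/N = 1/0.171396 = 5.8345 years

5.8345


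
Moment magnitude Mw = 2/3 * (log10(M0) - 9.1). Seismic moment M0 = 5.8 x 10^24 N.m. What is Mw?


log10(M0) = log10(5.8 x 10^24) = 24.7634
Mw = 2/3 * (24.7634 - 9.1)
= 2/3 * 15.6634
= 10.44

10.44


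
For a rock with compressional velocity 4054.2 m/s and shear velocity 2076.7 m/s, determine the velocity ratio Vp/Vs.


Vp/Vs = 4054.2 / 2076.7
= 1.9522

1.9522


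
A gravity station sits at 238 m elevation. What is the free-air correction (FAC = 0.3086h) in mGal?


FAC = 0.3086 * h
= 0.3086 * 238
= 73.4468 mGal

73.4468


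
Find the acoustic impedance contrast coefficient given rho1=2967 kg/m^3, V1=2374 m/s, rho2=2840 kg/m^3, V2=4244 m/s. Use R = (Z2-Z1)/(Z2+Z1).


Z1 = 2967 * 2374 = 7043658
Z2 = 2840 * 4244 = 12052960
R = (12052960 - 7043658) / (12052960 + 7043658) = 5009302 / 19096618 = 0.2623

0.2623


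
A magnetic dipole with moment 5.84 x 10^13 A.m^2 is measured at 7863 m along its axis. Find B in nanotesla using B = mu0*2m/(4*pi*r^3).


m = 5.84 x 10^13 = 58400000000000 A.m^2
2m = 116800000000000 A.m^2
r^3 = 7863^3 = 486143884647
B = (4pi*10^-7) * 116800000000000 / (4*pi * 486143884647) * 1e9
= 146775208.775715 / 6109064226378.48 * 1e9
= 24025.8088 nT

24025.8088


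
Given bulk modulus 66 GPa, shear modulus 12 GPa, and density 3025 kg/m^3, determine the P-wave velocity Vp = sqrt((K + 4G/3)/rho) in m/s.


First compute the effective modulus:
K + 4G/3 = 66e9 + 4*12e9/3 = 82000000000.0 Pa
Then divide by density:
82000000000.0 / 3025 = 27107438.0165 Pa/(kg/m^3)
Take the square root:
Vp = sqrt(27107438.0165) = 5206.48 m/s

5206.48


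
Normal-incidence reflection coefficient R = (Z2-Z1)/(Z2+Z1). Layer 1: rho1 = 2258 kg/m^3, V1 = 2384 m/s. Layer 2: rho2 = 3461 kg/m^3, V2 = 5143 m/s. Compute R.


Z1 = 2258 * 2384 = 5383072
Z2 = 3461 * 5143 = 17799923
R = (17799923 - 5383072) / (17799923 + 5383072) = 12416851 / 23182995 = 0.5356

0.5356


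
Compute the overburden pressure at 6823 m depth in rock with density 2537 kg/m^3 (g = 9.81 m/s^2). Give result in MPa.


P = rho * g * z / 1e6
= 2537 * 9.81 * 6823 / 1e6
= 169810619.31 / 1e6
= 169.8106 MPa

169.8106


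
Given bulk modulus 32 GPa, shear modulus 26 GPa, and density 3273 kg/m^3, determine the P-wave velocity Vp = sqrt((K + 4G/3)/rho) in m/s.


First compute the effective modulus:
K + 4G/3 = 32e9 + 4*26e9/3 = 66666666666.67 Pa
Then divide by density:
66666666666.67 / 3273 = 20368672.981 Pa/(kg/m^3)
Take the square root:
Vp = sqrt(20368672.981) = 4513.17 m/s

4513.17


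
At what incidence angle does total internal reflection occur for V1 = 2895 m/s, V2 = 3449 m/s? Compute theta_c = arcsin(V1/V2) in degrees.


V1/V2 = 2895/3449 = 0.839374
theta_c = arcsin(0.839374) = 57.074 degrees

57.074


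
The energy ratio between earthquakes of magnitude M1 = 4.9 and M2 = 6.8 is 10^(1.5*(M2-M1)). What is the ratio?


M2 - M1 = 6.8 - 4.9 = 1.9
1.5 * 1.9 = 2.85
ratio = 10^2.85 = 707.95

707.95


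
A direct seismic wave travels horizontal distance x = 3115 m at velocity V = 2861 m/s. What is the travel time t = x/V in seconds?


t = x / V
= 3115 / 2861
= 1.0888 s

1.0888


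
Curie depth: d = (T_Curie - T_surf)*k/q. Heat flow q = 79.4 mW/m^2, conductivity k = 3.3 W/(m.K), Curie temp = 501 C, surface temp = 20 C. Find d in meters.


T_Curie - T_surf = 501 - 20 = 481 C
Convert q to W/m^2: 79.4 mW/m^2 = 0.0794 W/m^2
d = 481 * 3.3 / 0.0794 = 19991.18 m

19991.18


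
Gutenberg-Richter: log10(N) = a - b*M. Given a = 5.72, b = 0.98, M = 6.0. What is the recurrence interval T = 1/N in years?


log10(N) = 5.72 - 0.98*6.0 = -0.16
N = 10^-0.16 = 0.691831
T = 1/N = 1/0.691831 = 1.4454 years

1.4454


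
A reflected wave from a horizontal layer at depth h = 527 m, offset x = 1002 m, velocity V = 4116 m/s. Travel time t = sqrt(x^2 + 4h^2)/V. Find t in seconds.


x^2 + 4h^2 = 1002^2 + 4*527^2 = 1004004 + 1110916 = 2114920
sqrt(2114920) = 1454.2765
t = 1454.2765 / 4116 = 0.3533 s

0.3533


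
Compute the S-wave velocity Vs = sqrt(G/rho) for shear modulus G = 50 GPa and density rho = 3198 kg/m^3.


Convert G to Pa: G = 50e9 Pa
Compute G/rho = 50e9 / 3198 = 15634771.7323
Vs = sqrt(15634771.7323) = 3954.08 m/s

3954.08


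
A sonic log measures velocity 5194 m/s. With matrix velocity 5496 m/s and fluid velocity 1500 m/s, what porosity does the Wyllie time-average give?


1/V - 1/Vm = 1/5194 - 1/5496 = 1.058e-05
1/Vf - 1/Vm = 1/1500 - 1/5496 = 0.00048472
phi = 1.058e-05 / 0.00048472 = 0.0218

0.0218


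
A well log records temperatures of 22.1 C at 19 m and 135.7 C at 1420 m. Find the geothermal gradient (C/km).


dT = 135.7 - 22.1 = 113.6 C
dz = 1420 - 19 = 1401 m
gradient = dT/dz * 1000 = 113.6/1401 * 1000 = 81.0849 C/km

81.0849


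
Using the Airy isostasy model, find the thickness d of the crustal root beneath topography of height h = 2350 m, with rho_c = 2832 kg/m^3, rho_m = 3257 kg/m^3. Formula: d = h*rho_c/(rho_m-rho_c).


rho_m - rho_c = 3257 - 2832 = 425
d = 2350 * 2832 / 425
= 6655200 / 425
= 15659.29 m

15659.29


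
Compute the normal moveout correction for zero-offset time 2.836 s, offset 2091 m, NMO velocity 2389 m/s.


x/Vnmo = 2091/2389 = 0.875262
(x/Vnmo)^2 = 0.766083
t0^2 = 8.042896
sqrt(8.042896 + 0.766083) = 2.967992
dt = 2.967992 - 2.836 = 0.131992

0.131992


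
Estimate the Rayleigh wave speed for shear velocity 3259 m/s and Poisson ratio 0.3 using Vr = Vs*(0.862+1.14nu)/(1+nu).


Numerator factor = 0.862 + 1.14*0.3 = 1.204
Denominator = 1 + 0.3 = 1.3
Vr = 3259 * 1.204 / 1.3 = 3018.34 m/s

3018.34


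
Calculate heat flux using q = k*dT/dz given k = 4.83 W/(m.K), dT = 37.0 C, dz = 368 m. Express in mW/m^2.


q = k * dT / dz * 1000
= 4.83 * 37.0 / 368 * 1000
= 0.485625 * 1000
= 485.625 mW/m^2

485.625


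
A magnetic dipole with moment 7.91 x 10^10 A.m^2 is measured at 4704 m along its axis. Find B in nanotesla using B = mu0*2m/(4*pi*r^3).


m = 7.91 x 10^10 = 79100000000 A.m^2
2m = 158200000000 A.m^2
r^3 = 4704^3 = 104088305664
B = (4pi*10^-7) * 158200000000 / (4*pi * 104088305664) * 1e9
= 198799.983119 / 1308012225594.52 * 1e9
= 151.9863 nT

151.9863


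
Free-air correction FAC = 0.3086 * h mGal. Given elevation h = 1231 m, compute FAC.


FAC = 0.3086 * h
= 0.3086 * 1231
= 379.8866 mGal

379.8866


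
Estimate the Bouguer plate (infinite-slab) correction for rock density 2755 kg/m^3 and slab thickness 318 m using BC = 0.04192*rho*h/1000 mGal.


BC = 0.04192 * rho * h / 1000
= 0.04192 * 2755 * 318 / 1000
= 36.7257 mGal

36.7257


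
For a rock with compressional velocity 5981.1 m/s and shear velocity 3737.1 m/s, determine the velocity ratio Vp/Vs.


Vp/Vs = 5981.1 / 3737.1
= 1.6005

1.6005


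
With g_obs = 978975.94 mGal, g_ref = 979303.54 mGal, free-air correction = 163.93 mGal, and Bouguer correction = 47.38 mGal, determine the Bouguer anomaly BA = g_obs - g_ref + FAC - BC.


BA = g_obs - g_ref + FAC - BC
= 978975.94 - 979303.54 + 163.93 - 47.38
= -211.05 mGal

-211.05


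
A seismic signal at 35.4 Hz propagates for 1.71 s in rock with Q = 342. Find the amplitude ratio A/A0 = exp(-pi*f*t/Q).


pi*f*t/Q = pi*35.4*1.71/342 = 0.556062
A/A0 = exp(-0.556062) = 0.573463

0.573463


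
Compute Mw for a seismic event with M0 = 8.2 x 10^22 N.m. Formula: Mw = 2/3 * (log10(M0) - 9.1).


log10(M0) = log10(8.2 x 10^22) = 22.9138
Mw = 2/3 * (22.9138 - 9.1)
= 2/3 * 13.8138
= 9.21

9.21


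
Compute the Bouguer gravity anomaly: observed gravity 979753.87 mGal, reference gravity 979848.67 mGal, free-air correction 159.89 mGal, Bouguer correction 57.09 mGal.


BA = g_obs - g_ref + FAC - BC
= 979753.87 - 979848.67 + 159.89 - 57.09
= 8.0 mGal

8.0


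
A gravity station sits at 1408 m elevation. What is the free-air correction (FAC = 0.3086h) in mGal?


FAC = 0.3086 * h
= 0.3086 * 1408
= 434.5088 mGal

434.5088


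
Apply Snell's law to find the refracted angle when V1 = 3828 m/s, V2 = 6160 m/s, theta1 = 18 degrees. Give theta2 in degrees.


sin(theta1) = sin(18 deg) = 0.309017
sin(theta2) = V2/V1 * sin(theta1) = 6160/3828 * 0.309017 = 0.497269
theta2 = arcsin(0.497269) = 29.8195 degrees

29.8195


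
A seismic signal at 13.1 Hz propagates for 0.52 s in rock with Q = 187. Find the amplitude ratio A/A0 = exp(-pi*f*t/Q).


pi*f*t/Q = pi*13.1*0.52/187 = 0.114441
A/A0 = exp(-0.114441) = 0.891864

0.891864


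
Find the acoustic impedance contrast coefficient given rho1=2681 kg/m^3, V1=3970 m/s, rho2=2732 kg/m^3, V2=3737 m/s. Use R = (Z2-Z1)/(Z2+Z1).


Z1 = 2681 * 3970 = 10643570
Z2 = 2732 * 3737 = 10209484
R = (10209484 - 10643570) / (10209484 + 10643570) = -434086 / 20853054 = -0.0208

-0.0208


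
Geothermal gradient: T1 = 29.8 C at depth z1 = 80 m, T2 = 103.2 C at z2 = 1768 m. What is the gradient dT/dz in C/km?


dT = 103.2 - 29.8 = 73.4 C
dz = 1768 - 80 = 1688 m
gradient = dT/dz * 1000 = 73.4/1688 * 1000 = 43.4834 C/km

43.4834


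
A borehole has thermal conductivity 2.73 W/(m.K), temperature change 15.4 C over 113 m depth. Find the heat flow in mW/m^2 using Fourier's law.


q = k * dT / dz * 1000
= 2.73 * 15.4 / 113 * 1000
= 0.372053 * 1000
= 372.0531 mW/m^2

372.0531


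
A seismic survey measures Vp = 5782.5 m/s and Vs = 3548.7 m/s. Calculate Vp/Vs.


Vp/Vs = 5782.5 / 3548.7
= 1.6295

1.6295


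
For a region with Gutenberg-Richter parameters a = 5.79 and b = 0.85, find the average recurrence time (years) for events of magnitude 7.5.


log10(N) = 5.79 - 0.85*7.5 = -0.585
N = 10^-0.585 = 0.260016
T = 1/N = 1/0.260016 = 3.8459 years

3.8459


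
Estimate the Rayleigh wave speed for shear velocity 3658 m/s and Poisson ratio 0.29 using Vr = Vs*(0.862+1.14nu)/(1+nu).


Numerator factor = 0.862 + 1.14*0.29 = 1.1926
Denominator = 1 + 0.29 = 1.29
Vr = 3658 * 1.1926 / 1.29 = 3381.81 m/s

3381.81


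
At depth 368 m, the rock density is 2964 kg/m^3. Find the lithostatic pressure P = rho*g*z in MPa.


P = rho * g * z / 1e6
= 2964 * 9.81 * 368 / 1e6
= 10700277.12 / 1e6
= 10.7003 MPa

10.7003


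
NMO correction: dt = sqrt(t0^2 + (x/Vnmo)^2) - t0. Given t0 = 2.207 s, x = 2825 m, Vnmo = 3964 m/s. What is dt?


x/Vnmo = 2825/3964 = 0.712664
(x/Vnmo)^2 = 0.50789
t0^2 = 4.870849
sqrt(4.870849 + 0.50789) = 2.319211
dt = 2.319211 - 2.207 = 0.112211

0.112211


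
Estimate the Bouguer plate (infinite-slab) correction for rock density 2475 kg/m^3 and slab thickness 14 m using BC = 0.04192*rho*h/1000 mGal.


BC = 0.04192 * rho * h / 1000
= 0.04192 * 2475 * 14 / 1000
= 1.4525 mGal

1.4525


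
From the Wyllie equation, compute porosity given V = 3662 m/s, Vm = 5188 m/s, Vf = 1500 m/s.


1/V - 1/Vm = 1/3662 - 1/5188 = 8.032e-05
1/Vf - 1/Vm = 1/1500 - 1/5188 = 0.00047391
phi = 8.032e-05 / 0.00047391 = 0.1695

0.1695


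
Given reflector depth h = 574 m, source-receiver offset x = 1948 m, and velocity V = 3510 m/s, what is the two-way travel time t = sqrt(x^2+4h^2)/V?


x^2 + 4h^2 = 1948^2 + 4*574^2 = 3794704 + 1317904 = 5112608
sqrt(5112608) = 2261.1077
t = 2261.1077 / 3510 = 0.6442 s

0.6442


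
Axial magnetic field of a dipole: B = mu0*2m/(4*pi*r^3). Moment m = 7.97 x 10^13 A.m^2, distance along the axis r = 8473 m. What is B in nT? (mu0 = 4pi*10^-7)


m = 7.97 x 10^13 = 79700000000000 A.m^2
2m = 159400000000000 A.m^2
r^3 = 8473^3 = 608291319817
B = (4pi*10^-7) * 159400000000000 / (4*pi * 608291319817) * 1e9
= 200307947.592885 / 7644014166318.11 * 1e9
= 26204.5495 nT

26204.5495


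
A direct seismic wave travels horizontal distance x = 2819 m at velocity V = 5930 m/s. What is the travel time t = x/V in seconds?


t = x / V
= 2819 / 5930
= 0.4754 s

0.4754


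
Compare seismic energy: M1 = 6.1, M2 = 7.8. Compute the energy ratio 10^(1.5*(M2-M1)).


M2 - M1 = 7.8 - 6.1 = 1.7
1.5 * 1.7 = 2.55
ratio = 10^2.55 = 354.81

354.81


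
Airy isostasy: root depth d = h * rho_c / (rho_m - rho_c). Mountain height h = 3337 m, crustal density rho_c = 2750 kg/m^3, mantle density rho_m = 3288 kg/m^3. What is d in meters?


rho_m - rho_c = 3288 - 2750 = 538
d = 3337 * 2750 / 538
= 9176750 / 538
= 17057.16 m

17057.16


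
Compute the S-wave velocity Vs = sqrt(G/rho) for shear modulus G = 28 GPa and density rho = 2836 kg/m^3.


Convert G to Pa: G = 28e9 Pa
Compute G/rho = 28e9 / 2836 = 9873060.6488
Vs = sqrt(9873060.6488) = 3142.14 m/s

3142.14


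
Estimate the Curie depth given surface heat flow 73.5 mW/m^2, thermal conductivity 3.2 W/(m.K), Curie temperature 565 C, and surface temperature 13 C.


T_Curie - T_surf = 565 - 13 = 552 C
Convert q to W/m^2: 73.5 mW/m^2 = 0.0735 W/m^2
d = 552 * 3.2 / 0.0735 = 24032.65 m

24032.65


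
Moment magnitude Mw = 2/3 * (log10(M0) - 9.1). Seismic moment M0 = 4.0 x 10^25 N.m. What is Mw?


log10(M0) = log10(4.0 x 10^25) = 25.6021
Mw = 2/3 * (25.6021 - 9.1)
= 2/3 * 16.5021
= 11.0

11.0


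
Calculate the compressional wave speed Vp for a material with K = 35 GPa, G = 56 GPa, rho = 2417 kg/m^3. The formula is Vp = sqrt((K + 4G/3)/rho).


First compute the effective modulus:
K + 4G/3 = 35e9 + 4*56e9/3 = 109666666666.67 Pa
Then divide by density:
109666666666.67 / 2417 = 45373051.9928 Pa/(kg/m^3)
Take the square root:
Vp = sqrt(45373051.9928) = 6735.95 m/s

6735.95


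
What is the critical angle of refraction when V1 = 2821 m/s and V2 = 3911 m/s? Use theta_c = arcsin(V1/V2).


V1/V2 = 2821/3911 = 0.721299
theta_c = arcsin(0.721299) = 46.1618 degrees

46.1618


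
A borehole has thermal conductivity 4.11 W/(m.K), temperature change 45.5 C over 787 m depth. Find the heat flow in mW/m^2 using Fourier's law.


q = k * dT / dz * 1000
= 4.11 * 45.5 / 787 * 1000
= 0.237618 * 1000
= 237.6175 mW/m^2

237.6175


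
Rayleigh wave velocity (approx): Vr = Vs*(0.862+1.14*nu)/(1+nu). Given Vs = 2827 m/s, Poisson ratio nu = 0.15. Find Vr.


Numerator factor = 0.862 + 1.14*0.15 = 1.033
Denominator = 1 + 0.15 = 1.15
Vr = 2827 * 1.033 / 1.15 = 2539.38 m/s

2539.38


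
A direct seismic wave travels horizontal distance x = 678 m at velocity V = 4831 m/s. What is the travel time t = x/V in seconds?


t = x / V
= 678 / 4831
= 0.1403 s

0.1403


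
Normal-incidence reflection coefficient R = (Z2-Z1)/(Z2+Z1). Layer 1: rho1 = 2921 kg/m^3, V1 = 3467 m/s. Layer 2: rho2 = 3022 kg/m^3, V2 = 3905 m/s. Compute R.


Z1 = 2921 * 3467 = 10127107
Z2 = 3022 * 3905 = 11800910
R = (11800910 - 10127107) / (11800910 + 10127107) = 1673803 / 21928017 = 0.0763

0.0763


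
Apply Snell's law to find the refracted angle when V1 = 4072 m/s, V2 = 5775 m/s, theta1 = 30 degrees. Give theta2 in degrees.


sin(theta1) = sin(30 deg) = 0.5
sin(theta2) = V2/V1 * sin(theta1) = 5775/4072 * 0.5 = 0.709111
theta2 = arcsin(0.709111) = 45.1626 degrees

45.1626


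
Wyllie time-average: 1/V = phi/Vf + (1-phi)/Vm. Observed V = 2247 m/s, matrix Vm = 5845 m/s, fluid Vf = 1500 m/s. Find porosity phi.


1/V - 1/Vm = 1/2247 - 1/5845 = 0.00027395
1/Vf - 1/Vm = 1/1500 - 1/5845 = 0.00049558
phi = 0.00027395 / 0.00049558 = 0.5528

0.5528


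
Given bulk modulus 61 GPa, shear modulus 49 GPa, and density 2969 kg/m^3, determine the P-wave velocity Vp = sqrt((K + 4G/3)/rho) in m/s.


First compute the effective modulus:
K + 4G/3 = 61e9 + 4*49e9/3 = 126333333333.33 Pa
Then divide by density:
126333333333.33 / 2969 = 42550802.7394 Pa/(kg/m^3)
Take the square root:
Vp = sqrt(42550802.7394) = 6523.1 m/s

6523.1


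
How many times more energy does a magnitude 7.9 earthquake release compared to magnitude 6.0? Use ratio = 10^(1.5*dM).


M2 - M1 = 7.9 - 6.0 = 1.9
1.5 * 1.9 = 2.85
ratio = 10^2.85 = 707.95

707.95


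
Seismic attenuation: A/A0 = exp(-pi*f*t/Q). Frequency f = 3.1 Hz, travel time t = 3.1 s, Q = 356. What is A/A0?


pi*f*t/Q = pi*3.1*3.1/356 = 0.084805
A/A0 = exp(-0.084805) = 0.918691

0.918691


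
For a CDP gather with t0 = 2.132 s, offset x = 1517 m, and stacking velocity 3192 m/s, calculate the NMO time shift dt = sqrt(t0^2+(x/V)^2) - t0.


x/Vnmo = 1517/3192 = 0.475251
(x/Vnmo)^2 = 0.225863
t0^2 = 4.545424
sqrt(4.545424 + 0.225863) = 2.184328
dt = 2.184328 - 2.132 = 0.052328

0.052328


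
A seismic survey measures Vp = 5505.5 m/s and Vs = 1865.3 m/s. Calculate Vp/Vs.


Vp/Vs = 5505.5 / 1865.3
= 2.9515

2.9515


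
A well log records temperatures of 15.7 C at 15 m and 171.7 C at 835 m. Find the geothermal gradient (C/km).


dT = 171.7 - 15.7 = 156.0 C
dz = 835 - 15 = 820 m
gradient = dT/dz * 1000 = 156.0/820 * 1000 = 190.2439 C/km

190.2439


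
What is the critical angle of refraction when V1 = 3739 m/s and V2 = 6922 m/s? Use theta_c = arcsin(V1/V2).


V1/V2 = 3739/6922 = 0.540162
theta_c = arcsin(0.540162) = 32.6947 degrees

32.6947


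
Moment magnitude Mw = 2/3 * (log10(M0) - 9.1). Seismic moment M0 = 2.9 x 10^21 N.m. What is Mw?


log10(M0) = log10(2.9 x 10^21) = 21.4624
Mw = 2/3 * (21.4624 - 9.1)
= 2/3 * 12.3624
= 8.24

8.24


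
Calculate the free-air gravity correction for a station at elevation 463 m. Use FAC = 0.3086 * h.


FAC = 0.3086 * h
= 0.3086 * 463
= 142.8818 mGal

142.8818


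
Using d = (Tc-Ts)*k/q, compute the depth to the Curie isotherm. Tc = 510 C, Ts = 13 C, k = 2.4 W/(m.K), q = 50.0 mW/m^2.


T_Curie - T_surf = 510 - 13 = 497 C
Convert q to W/m^2: 50.0 mW/m^2 = 0.05 W/m^2
d = 497 * 2.4 / 0.05 = 23856.0 m

23856.0


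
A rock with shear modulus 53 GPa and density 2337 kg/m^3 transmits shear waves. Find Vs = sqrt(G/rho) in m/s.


Convert G to Pa: G = 53e9 Pa
Compute G/rho = 53e9 / 2337 = 22678647.8391
Vs = sqrt(22678647.8391) = 4762.21 m/s

4762.21


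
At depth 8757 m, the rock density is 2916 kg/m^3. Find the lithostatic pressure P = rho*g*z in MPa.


P = rho * g * z / 1e6
= 2916 * 9.81 * 8757 / 1e6
= 250502391.72 / 1e6
= 250.5024 MPa

250.5024


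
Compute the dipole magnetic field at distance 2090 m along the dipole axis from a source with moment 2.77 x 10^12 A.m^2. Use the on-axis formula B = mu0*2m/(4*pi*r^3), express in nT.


m = 2.77 x 10^12 = 2770000000000 A.m^2
2m = 5540000000000 A.m^2
r^3 = 2090^3 = 9129329000
B = (4pi*10^-7) * 5540000000000 / (4*pi * 9129329000) * 1e9
= 6961769.320355 / 114722531674.42 * 1e9
= 60683.5398 nT

60683.5398


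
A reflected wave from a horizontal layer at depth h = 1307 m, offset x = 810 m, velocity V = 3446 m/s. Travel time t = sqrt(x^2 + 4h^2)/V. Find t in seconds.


x^2 + 4h^2 = 810^2 + 4*1307^2 = 656100 + 6832996 = 7489096
sqrt(7489096) = 2736.6213
t = 2736.6213 / 3446 = 0.7941 s

0.7941


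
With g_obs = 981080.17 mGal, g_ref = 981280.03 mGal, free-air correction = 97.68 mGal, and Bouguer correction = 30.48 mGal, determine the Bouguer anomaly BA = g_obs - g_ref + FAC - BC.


BA = g_obs - g_ref + FAC - BC
= 981080.17 - 981280.03 + 97.68 - 30.48
= -132.66 mGal

-132.66


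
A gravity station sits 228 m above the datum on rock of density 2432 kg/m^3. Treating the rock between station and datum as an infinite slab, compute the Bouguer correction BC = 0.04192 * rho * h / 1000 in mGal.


BC = 0.04192 * rho * h / 1000
= 0.04192 * 2432 * 228 / 1000
= 23.2445 mGal

23.2445


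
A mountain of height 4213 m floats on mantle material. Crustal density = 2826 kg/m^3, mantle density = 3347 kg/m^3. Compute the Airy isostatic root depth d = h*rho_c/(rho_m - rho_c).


rho_m - rho_c = 3347 - 2826 = 521
d = 4213 * 2826 / 521
= 11905938 / 521
= 22852.09 m

22852.09


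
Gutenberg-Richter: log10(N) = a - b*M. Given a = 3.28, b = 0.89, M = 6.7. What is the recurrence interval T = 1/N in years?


log10(N) = 3.28 - 0.89*6.7 = -2.683
N = 10^-2.683 = 0.002075
T = 1/N = 1/0.002075 = 481.9478 years

481.9478


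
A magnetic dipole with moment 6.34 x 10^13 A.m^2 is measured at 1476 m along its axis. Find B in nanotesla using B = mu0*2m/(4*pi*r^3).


m = 6.34 x 10^13 = 63400000000000 A.m^2
2m = 126800000000000 A.m^2
r^3 = 1476^3 = 3215578176
B = (4pi*10^-7) * 126800000000000 / (4*pi * 3215578176) * 1e9
= 159341579.390074 / 40408147099.06 * 1e9
= 3943303.2898 nT

3943303.2898


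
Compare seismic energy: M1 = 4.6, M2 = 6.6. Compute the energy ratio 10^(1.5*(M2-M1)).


M2 - M1 = 6.6 - 4.6 = 2.0
1.5 * 2.0 = 3.0
ratio = 10^3.0 = 1000.0

1000.0


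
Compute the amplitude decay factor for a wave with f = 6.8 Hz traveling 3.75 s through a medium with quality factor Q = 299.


pi*f*t/Q = pi*6.8*3.75/299 = 0.267928
A/A0 = exp(-0.267928) = 0.764962

0.764962


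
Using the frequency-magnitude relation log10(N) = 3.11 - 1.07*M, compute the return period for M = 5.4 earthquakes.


log10(N) = 3.11 - 1.07*5.4 = -2.668
N = 10^-2.668 = 0.002148
T = 1/N = 1/0.002148 = 465.5861 years

465.5861


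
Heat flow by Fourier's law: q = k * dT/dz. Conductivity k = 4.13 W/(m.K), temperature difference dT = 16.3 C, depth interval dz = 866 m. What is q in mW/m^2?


q = k * dT / dz * 1000
= 4.13 * 16.3 / 866 * 1000
= 0.077736 * 1000
= 77.7356 mW/m^2

77.7356


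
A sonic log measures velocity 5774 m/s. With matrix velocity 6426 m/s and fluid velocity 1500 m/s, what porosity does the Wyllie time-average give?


1/V - 1/Vm = 1/5774 - 1/6426 = 1.757e-05
1/Vf - 1/Vm = 1/1500 - 1/6426 = 0.00051105
phi = 1.757e-05 / 0.00051105 = 0.0344

0.0344


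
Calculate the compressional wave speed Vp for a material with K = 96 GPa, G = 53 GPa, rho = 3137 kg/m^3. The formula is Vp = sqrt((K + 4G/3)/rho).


First compute the effective modulus:
K + 4G/3 = 96e9 + 4*53e9/3 = 166666666666.67 Pa
Then divide by density:
166666666666.67 / 3137 = 53129316.757 Pa/(kg/m^3)
Take the square root:
Vp = sqrt(53129316.757) = 7288.99 m/s

7288.99


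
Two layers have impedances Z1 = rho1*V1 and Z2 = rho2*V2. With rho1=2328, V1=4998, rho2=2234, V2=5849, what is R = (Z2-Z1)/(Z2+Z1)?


Z1 = 2328 * 4998 = 11635344
Z2 = 2234 * 5849 = 13066666
R = (13066666 - 11635344) / (13066666 + 11635344) = 1431322 / 24702010 = 0.0579

0.0579


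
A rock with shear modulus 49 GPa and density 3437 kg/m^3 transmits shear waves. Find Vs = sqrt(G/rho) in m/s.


Convert G to Pa: G = 49e9 Pa
Compute G/rho = 49e9 / 3437 = 14256619.1446
Vs = sqrt(14256619.1446) = 3775.79 m/s

3775.79


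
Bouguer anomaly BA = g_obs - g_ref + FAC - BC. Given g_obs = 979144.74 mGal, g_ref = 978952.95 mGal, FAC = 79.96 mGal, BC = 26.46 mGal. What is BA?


BA = g_obs - g_ref + FAC - BC
= 979144.74 - 978952.95 + 79.96 - 26.46
= 245.29 mGal

245.29


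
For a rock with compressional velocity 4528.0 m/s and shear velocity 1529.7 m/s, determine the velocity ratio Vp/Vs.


Vp/Vs = 4528.0 / 1529.7
= 2.9601

2.9601


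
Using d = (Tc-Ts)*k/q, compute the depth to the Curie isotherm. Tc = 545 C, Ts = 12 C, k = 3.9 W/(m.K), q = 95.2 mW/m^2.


T_Curie - T_surf = 545 - 12 = 533 C
Convert q to W/m^2: 95.2 mW/m^2 = 0.0952 W/m^2
d = 533 * 3.9 / 0.0952 = 21835.08 m

21835.08


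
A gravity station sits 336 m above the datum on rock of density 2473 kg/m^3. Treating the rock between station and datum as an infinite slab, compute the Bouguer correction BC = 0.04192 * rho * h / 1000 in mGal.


BC = 0.04192 * rho * h / 1000
= 0.04192 * 2473 * 336 / 1000
= 34.8325 mGal

34.8325


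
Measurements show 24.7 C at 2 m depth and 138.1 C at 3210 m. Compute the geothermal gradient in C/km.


dT = 138.1 - 24.7 = 113.4 C
dz = 3210 - 2 = 3208 m
gradient = dT/dz * 1000 = 113.4/3208 * 1000 = 35.3491 C/km

35.3491


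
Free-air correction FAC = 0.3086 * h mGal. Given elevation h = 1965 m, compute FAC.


FAC = 0.3086 * h
= 0.3086 * 1965
= 606.399 mGal

606.399


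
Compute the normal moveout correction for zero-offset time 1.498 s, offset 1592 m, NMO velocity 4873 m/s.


x/Vnmo = 1592/4873 = 0.326698
(x/Vnmo)^2 = 0.106732
t0^2 = 2.244004
sqrt(2.244004 + 0.106732) = 1.533211
dt = 1.533211 - 1.498 = 0.035211

0.035211


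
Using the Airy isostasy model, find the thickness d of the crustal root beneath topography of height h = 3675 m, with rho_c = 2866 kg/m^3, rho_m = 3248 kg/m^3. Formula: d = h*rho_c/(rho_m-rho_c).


rho_m - rho_c = 3248 - 2866 = 382
d = 3675 * 2866 / 382
= 10532550 / 382
= 27572.12 m

27572.12
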